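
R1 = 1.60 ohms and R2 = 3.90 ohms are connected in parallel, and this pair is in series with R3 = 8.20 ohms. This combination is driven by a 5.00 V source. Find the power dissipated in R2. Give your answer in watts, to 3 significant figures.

First find R_p for the parallel pair, then treat R_p + R3 as a series loop.
R_p = (1.60×3.90)/(1.60+3.90) = 1.135 Ω
R_total = R_p + 8.20 = 1.135 + 8.20 = 9.335 Ω
I = V / R_total = 5.00 / 9.335 = 0.5356 A
Voltage across the parallel pair: V_p = I × R_p = 0.5356 × 1.135 = 0.6077 V
R2 sits across V_p; its power is V_p²/R.
P_R2 = (0.6077)² / 3.90 = 0.09470 W

0.0947 W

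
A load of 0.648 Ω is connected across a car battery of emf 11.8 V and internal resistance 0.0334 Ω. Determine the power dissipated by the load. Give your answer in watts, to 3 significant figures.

194 W

Load and internal resistance form a series loop — compute the loop current, then the load power via I²R.
I = ε / (r + R) = 11.8 / (0.0334 + 0.648) = 17.32 A
P_load = I² R = (17.32)² × 0.648 = 194.3 W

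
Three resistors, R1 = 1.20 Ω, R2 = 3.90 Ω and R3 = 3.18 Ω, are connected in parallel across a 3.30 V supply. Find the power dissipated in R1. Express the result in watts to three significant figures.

Parallel branches share the same voltage; P = V²/R gives the branch power in one step.
P_R1 = V² / R1 = (3.30)² / 1.20 Ω = 9.075 W

9.07 W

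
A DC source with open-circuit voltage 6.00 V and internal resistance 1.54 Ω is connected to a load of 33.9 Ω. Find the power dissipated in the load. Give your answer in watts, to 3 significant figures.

Find the circuit current first, then P = I²R for the load (series elements share I).
I = ε / (r + R) = 6.00 / (1.54 + 33.9) = 0.1693 A
P_load = I² R = (0.1693)² × 33.9 = 0.9717 W

0.972 W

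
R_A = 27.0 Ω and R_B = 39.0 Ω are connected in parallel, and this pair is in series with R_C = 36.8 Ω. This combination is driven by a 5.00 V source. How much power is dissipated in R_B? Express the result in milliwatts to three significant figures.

58.6 mW

Combine R_A and R_B into their parallel equivalent first, reducing the network to two series resistors.
R_p = (27.0×39.0)/(27.0+39.0) = 15.95 Ω
R_total = R_p + 36.8 = 15.95 + 36.8 = 52.75 Ω
I = V / R_total = 5.00 / 52.75 = 0.09478 A
Voltage across the parallel pair: V_p = I × R_p = 0.09478 × 15.95 = 1.512 V
R_B sits across V_p; its power is V_p²/R.
P_R_B = (1.512)² / 39.0 = 0.05863 W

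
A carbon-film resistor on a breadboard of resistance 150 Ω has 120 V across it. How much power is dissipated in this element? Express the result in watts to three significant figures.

96.0 W

With V across and R both known, P = V²/R gives the dissipation directly.
P = (120 V)² / 150 Ω = 96.00 W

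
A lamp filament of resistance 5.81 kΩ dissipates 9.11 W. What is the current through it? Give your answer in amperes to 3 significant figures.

0.0396 A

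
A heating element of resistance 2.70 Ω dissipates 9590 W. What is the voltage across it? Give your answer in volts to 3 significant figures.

The two known quantities fix the third via V = √(P R).
V = √(9590 × 2.70) = 160.9 V

161 V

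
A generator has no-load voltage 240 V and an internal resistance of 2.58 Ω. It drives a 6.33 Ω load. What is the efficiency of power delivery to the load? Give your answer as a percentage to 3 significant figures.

η = P_load/(P_load+P_int) = I²R/(I²R+I²r) = R/(R+r) — the I² cancels for series elements.
η = R / (R + r) = 6.33 / (6.33 + 2.58) = 0.7104

71.0 %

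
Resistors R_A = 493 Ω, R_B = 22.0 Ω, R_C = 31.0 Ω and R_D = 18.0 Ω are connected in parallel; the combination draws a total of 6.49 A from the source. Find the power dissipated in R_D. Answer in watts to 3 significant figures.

The branches share the same voltage, but only the total current is given — find V from the equivalent resistance first.
1/R_eq = 1/493 + 1/22.0 + 1/31.0 + 1/18.0 ⇒ R_eq = 7.391 Ω
V = I_total × R_eq = 6.490 × 7.391 = 47.97 V
P_R_D = V² / R_D = (47.97)² / 18.0 = 127.8 W

128 W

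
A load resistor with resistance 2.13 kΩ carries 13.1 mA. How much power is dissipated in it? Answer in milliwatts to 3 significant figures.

366 mW

Knowing I and R, the power is just I²R — no need to find V first.
P = (0.01310 A)² × 2130 Ω = 0.3655 W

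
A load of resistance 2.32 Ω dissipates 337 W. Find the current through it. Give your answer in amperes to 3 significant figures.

The two known quantities fix the third via I = √(P / R).
I = √(337 / 2.32) = 12.05 A

12.1 A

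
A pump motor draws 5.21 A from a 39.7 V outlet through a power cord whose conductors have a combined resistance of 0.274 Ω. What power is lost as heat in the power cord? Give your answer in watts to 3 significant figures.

7.44 W

Only the current and the line resistance are needed for the I²R loss.
The power cord carries the full 5.21 A.
P_line = I² R_line = (5.210)² × 0.274 = 7.437 W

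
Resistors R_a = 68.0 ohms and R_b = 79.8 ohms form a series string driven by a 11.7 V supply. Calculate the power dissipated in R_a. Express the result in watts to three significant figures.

0.426 W

Every series element carries the same I. Get I from the total resistance, then P = I² × R_a.
R_total = 68.0 + 79.8 = 147.8 Ω
I = V / R_total = 11.7 / 147.8 = 0.07916 A
P_R_a = I² × R_a = (0.07916)² × 68.0 = 0.4261 W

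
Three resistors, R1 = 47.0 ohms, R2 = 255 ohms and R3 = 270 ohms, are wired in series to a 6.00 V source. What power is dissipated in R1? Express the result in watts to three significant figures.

0.00517 W

Every series element carries the same I. Get I from the total resistance, then P = I² × R1.
R_total = 47.0 + 255 + 270 = 572.0 Ω
I = V / R_total = 6.00 / 572.0 = 0.01049 A
P_R1 = I² × R1 = (0.01049)² × 47.0 = 0.005171 W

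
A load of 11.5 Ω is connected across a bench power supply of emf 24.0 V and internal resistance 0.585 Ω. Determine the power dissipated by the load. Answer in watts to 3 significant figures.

45.4 W

Find the circuit current first, then P = I²R for the load (series elements share I).
I = ε / (r + R) = 24.0 / (0.585 + 11.5) = 1.986 A
P_load = I² R = (1.986)² × 11.5 = 45.36 W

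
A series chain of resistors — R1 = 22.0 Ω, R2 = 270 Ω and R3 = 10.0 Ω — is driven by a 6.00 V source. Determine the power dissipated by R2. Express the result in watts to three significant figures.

0.107 W

The current is common to all series resistors; compute it, then apply P = I²R for the target.
R_total = 22.0 + 270 + 10.0 = 302.0 Ω
I = V / R_total = 6.00 / 302.0 = 0.01987 A
P_R2 = I² × R2 = (0.01987)² × 270 = 0.1066 W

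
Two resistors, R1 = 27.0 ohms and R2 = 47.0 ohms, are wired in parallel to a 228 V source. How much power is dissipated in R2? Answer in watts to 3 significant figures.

1110 W

R2 sits directly across the source, so P = V²/R with V = 228 V.
P_R2 = V² / R2 = (228)² / 47.0 Ω = 1106 W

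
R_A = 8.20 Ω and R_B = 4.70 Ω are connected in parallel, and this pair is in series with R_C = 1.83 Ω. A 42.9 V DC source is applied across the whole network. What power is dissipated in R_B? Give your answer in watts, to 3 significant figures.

First find R_p for the parallel pair, then treat R_p + R_C as a series loop.
R_p = (8.20×4.70)/(8.20+4.70) = 2.988 Ω
R_total = R_p + 1.83 = 2.988 + 1.83 = 4.818 Ω
I = V / R_total = 42.9 / 4.818 = 8.905 A
Voltage across the parallel pair: V_p = I × R_p = 8.905 × 2.988 = 26.60 V
R_B has V_p across it, so P = V_p²/R_B.
P_R_B = (26.60)² / 4.70 = 150.6 W

151 W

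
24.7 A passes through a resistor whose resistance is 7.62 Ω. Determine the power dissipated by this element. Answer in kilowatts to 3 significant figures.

Knowing I and R, the power is just I²R — no need to find V first.
P = (24.70 A)² × 7.62 Ω = 4649 W

4.65 kW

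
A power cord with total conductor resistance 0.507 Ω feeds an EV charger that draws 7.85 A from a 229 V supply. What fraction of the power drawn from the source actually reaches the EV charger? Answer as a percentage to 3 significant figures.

98.3 %

The power cord carries the full 7.85 A.
P_line = I² R_line = (7.850)² × 0.507 = 31.24 W
P_source = V I = 229 × 7.850 = 1798 W; P_load = 1766 W
η = P_load / P_source = 1766 / 1798 = 0.9826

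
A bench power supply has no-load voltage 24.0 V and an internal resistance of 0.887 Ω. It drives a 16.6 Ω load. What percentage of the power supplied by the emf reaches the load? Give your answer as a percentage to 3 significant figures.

94.9 %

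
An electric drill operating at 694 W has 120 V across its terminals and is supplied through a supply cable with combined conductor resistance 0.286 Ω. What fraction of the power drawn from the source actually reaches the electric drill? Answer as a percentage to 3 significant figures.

I = P / V = 694 / 120 = 5.783 A through the supply cable.
P_line = I² R_line = (5.783)² × 0.286 = 9.566 W
P_source = P_load + P_line = 694.0 + 9.566 = 703.6 W
η = P_load / P_source = 694.0 / 703.6 = 0.9864

98.6 %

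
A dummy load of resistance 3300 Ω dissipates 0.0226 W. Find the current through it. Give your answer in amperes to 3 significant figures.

0.00262 A

Inverting the appropriate power form: I = √(P / R).
I = √(0.0226 / 3300) = 0.002617 A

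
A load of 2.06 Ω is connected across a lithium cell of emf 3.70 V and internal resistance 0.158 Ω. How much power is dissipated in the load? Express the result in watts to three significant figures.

Find the circuit current first, then P = I²R for the load (series elements share I).
I = ε / (r + R) = 3.70 / (0.158 + 2.06) = 1.668 A
P_load = I² R = (1.668)² × 2.06 = 5.733 W

5.73 W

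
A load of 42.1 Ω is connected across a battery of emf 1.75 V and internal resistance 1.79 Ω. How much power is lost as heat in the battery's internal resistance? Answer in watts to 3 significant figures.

The internal resistance carries the same current as the load; P_int = I²r.
I = ε / (r + R) = 1.75 / (1.79 + 42.1) = 0.03987 A
P_int = I² r = (0.03987)² × 1.79 = 0.002846 W

0.00285 W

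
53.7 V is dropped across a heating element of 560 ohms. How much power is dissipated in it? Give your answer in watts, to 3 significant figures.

5.15 W

V and R are stated; P = V²/R avoids computing the current.
P = (53.7 V)² / 560 Ω = 5.149 W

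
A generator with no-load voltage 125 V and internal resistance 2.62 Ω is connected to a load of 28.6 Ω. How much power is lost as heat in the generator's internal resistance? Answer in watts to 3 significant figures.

42.0 W

The internal resistance carries the same current as the load; P_int = I²r.
I = ε / (r + R) = 125 / (2.62 + 28.6) = 4.004 A
P_int = I² r = (4.004)² × 2.62 = 42.00 W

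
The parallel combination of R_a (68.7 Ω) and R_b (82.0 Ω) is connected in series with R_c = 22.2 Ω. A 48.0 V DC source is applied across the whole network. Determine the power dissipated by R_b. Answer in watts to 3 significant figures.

11.1 W

Collapse the R_a‖R_b pair into one equivalent R_p; then R_p and R_c form a series string.
R_p = (68.7×82.0)/(68.7+82.0) = 37.38 Ω
R_total = R_p + 22.2 = 37.38 + 22.2 = 59.58 Ω
I = V / R_total = 48.0 / 59.58 = 0.8056 A
Voltage across the parallel pair: V_p = I × R_p = 0.8056 × 37.38 = 30.12 V
R_b sits across V_p; its power is V_p²/R.
P_R_b = (30.12)² / 82.0 = 11.06 W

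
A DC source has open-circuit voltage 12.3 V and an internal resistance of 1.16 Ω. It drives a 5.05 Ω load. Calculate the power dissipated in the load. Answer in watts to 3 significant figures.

The internal resistance and the load are in series, so the same I flows through both; get I from ε/(r+R), then I²R for the load.
I = ε / (r + R) = 12.3 / (1.16 + 5.05) = 1.981 A
P_load = I² R = (1.981)² × 5.05 = 19.81 W

19.8 W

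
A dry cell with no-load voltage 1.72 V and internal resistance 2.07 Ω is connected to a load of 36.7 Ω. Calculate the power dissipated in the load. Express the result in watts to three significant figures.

0.0722 W

With r and R in series, I = ε/(r+R); the load dissipates I²R.
I = ε / (r + R) = 1.72 / (2.07 + 36.7) = 0.04436 A
P_load = I² R = (0.04436)² × 36.7 = 0.07223 W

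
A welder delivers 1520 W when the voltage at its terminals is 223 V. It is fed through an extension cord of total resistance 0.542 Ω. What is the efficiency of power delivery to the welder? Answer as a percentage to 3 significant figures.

98.4 %

I = P / V = 1520 / 223 = 6.816 A through the extension cord.
P_line = I² R_line = (6.816)² × 0.542 = 25.18 W
P_source = P_load + P_line = 1520 + 25.18 = 1545 W
η = P_load / P_source = 1520 / 1545 = 0.9837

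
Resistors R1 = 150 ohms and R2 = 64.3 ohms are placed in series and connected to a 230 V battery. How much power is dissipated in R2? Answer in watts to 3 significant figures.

74.1 W

In a series string the same current flows through every resistor — find that current, then P = I²R for the one we want.
R_total = 150 + 64.3 = 214.3 Ω
I = V / R_total = 230 / 214.3 = 1.073 A
P_R2 = I² × R2 = (1.073)² × 64.3 = 74.07 W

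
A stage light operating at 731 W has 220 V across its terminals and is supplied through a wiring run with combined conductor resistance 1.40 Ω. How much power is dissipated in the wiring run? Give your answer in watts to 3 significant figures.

15.5 W

The wiring run and load are in series, so the same current flows in both; the loss is I²R_line.
I = P / V = 731 / 220 = 3.323 A through the wiring run.
P_line = I² R_line = (3.323)² × 1.40 = 15.46 W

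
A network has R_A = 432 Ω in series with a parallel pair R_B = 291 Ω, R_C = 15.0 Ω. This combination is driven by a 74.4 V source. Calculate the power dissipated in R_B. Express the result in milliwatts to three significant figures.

19.4 mW

First combine the parallel branches into one equivalent R_p, then R_A + R_p is a series pair.
R_p = (291×15.0)/(291+15.0) = 14.26 Ω
R_total = 432 + 14.26 = 446.3 Ω
I = V / R_total = 74.4 / 446.3 = 0.1667 A
Voltage across the parallel pair: V_p = I × R_p = 0.1667 × 14.26 = 2.378 V
With V_p across R_B, its power is V_p²/R_B.
P_R_B = (2.378)² / 291 = 0.01944 W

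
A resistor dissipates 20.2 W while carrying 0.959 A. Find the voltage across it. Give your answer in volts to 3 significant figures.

21.1 V

Inverting the appropriate power form: V = P / I.
V = 20.2 / 0.9590 = 21.06 V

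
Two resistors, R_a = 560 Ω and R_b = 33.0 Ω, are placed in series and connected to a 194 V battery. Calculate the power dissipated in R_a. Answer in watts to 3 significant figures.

59.9 W

The current is common to all series resistors; compute it, then apply P = I²R for the target.
R_total = 560 + 33.0 = 593.0 Ω
I = V / R_total = 194 / 593.0 = 0.3272 A
P_R_a = I² × R_a = (0.3272)² × 560 = 59.94 W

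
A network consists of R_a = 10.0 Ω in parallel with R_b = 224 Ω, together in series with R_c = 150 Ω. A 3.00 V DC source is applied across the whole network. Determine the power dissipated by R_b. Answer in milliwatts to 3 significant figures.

Collapse the R_a‖R_b pair into one equivalent R_p; then R_p and R_c form a series string.
R_p = (10.0×224)/(10.0+224) = 9.573 Ω
R_total = R_p + 150 = 9.573 + 150 = 159.6 Ω
I = V / R_total = 3.00 / 159.6 = 0.01880 A
Voltage across the parallel pair: V_p = I × R_p = 0.01880 × 9.573 = 0.1800 V
R_b sits across V_p; its power is V_p²/R.
P_R_b = (0.1800)² / 224 = 0.0001446 W

0.145 mW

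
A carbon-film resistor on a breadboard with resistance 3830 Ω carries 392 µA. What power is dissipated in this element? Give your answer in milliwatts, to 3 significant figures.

0.589 mW

Knowing I and R, the power is just I²R — no need to find V first.
P = (0.0003920 A)² × 3830 Ω = 0.0005885 W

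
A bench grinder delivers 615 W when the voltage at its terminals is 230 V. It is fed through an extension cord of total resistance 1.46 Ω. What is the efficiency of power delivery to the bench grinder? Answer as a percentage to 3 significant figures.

98.3 %

I = P / V = 615 / 230 = 2.674 A through the extension cord.
P_line = I² R_line = (2.674)² × 1.46 = 10.44 W
P_source = P_load + P_line = 615.0 + 10.44 = 625.4 W
η = P_load / P_source = 615.0 / 625.4 = 0.9833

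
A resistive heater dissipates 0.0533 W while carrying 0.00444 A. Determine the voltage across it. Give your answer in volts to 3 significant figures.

12.0 V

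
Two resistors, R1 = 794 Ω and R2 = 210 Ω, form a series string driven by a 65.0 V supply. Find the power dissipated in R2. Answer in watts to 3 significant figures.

In a series string the same current flows through every resistor — find that current, then P = I²R for the one we want.
R_total = 794 + 210 = 1004 Ω
I = V / R_total = 65.0 / 1004 = 0.06474 A
P_R2 = I² × R2 = (0.06474)² × 210 = 0.8802 W

0.880 W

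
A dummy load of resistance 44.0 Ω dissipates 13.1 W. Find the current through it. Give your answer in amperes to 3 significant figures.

Rearranging the power relation for the two known quantities gives I = √(P / R).
I = √(13.1 / 44.0) = 0.5456 A

0.546 A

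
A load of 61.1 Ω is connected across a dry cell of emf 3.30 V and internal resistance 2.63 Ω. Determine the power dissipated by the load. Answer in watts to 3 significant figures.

With r and R in series, I = ε/(r+R); the load dissipates I²R.
I = ε / (r + R) = 3.30 / (2.63 + 61.1) = 0.05178 A
P_load = I² R = (0.05178)² × 61.1 = 0.1638 W

0.164 W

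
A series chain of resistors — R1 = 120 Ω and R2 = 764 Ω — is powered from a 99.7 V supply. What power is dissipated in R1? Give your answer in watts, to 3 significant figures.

Series elements share the same current, so find I first, then use P = I²R.
R_total = 120 + 764 = 884.0 Ω
I = V / R_total = 99.7 / 884.0 = 0.1128 A
P_R1 = I² × R1 = (0.1128)² × 120 = 1.526 W

1.53 W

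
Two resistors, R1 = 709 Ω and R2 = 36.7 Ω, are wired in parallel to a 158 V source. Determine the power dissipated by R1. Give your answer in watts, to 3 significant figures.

35.2 W

Each parallel branch sees the full supply voltage, so P = V²/R applies directly to the target branch.
P_R1 = V² / R1 = (158)² / 709 Ω = 35.21 W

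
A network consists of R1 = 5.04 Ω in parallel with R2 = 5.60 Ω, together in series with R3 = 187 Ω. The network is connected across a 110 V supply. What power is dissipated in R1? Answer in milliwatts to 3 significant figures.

470 mW

Combine R1 and R2 into their parallel equivalent first, reducing the network to two series resistors.
R_p = (5.04×5.60)/(5.04+5.60) = 2.653 Ω
R_total = R_p + 187 = 2.653 + 187 = 189.7 Ω
I = V / R_total = 110 / 189.7 = 0.5800 A
Voltage across the parallel pair: V_p = I × R_p = 0.5800 × 2.653 = 1.539 V
Use P = V²/R for R1 with V = V_p.
P_R1 = (1.539)² / 5.04 = 0.4697 W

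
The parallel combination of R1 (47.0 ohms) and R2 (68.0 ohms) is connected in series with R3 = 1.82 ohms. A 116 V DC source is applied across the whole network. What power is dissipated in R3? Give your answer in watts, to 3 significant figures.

27.9 W

Reduce the parallel combination to a single R_p; the circuit then becomes R_p in series with the remaining resistor.
R_p = (47.0×68.0)/(47.0+68.0) = 27.79 Ω
R_total = R_p + 1.82 = 27.79 + 1.82 = 29.61 Ω
I = V / R_total = 116 / 29.61 = 3.917 A
R3 carries the full series current, so P = I²R.
P_R3 = (3.917)² × 1.82 = 27.93 W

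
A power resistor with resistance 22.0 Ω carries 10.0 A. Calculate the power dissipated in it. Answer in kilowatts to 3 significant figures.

2.20 kW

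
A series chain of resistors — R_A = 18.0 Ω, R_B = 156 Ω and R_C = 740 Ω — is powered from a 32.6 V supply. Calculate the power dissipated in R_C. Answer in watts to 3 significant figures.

Every series element carries the same I. Get I from the total resistance, then P = I² × R_C.
R_total = 18.0 + 156 + 740 = 914.0 Ω
I = V / R_total = 32.6 / 914.0 = 0.03567 A
P_R_C = I² × R_C = (0.03567)² × 740 = 0.9414 W

0.941 W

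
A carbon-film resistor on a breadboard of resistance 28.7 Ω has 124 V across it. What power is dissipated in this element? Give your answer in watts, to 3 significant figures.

With V across and R both known, P = V²/R gives the dissipation directly.
P = (124 V)² / 28.7 Ω = 535.7 W

536 W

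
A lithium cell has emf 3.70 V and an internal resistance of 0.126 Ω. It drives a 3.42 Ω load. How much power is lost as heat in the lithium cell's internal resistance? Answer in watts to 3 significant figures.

The internal resistance carries the same current as the load; P_int = I²r.
I = ε / (r + R) = 3.70 / (0.126 + 3.42) = 1.043 A
P_int = I² r = (1.043)² × 0.126 = 0.1372 W

0.137 W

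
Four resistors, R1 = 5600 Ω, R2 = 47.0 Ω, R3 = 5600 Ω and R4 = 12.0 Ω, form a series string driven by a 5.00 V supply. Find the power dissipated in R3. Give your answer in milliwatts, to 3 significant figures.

The current is common to all series resistors; compute it, then apply P = I²R for the target.
R_total = 5600 + 47.0 + 5600 + 12.0 = 11260 Ω
I = V / R_total = 5.00 / 11260 = 0.0004441 A
P_R3 = I² × R3 = (0.0004441)² × 5600 = 0.001104 W

1.10 mW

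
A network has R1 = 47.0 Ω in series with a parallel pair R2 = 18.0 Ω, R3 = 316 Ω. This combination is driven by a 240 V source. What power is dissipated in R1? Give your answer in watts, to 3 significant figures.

660 W

First combine the parallel branches into one equivalent R_p, then R1 + R_p is a series pair.
R_p = (18.0×316)/(18.0+316) = 17.03 Ω
R_total = 47.0 + 17.03 = 64.03 Ω
I = V / R_total = 240 / 64.03 = 3.748 A
The full supply current passes through R1: P = I²R.
P_R1 = (3.748)² × 47.0 = 660.3 W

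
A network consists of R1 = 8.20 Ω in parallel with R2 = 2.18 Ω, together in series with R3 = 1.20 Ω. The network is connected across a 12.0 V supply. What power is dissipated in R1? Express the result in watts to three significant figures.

Combine R1 and R2 into their parallel equivalent first, reducing the network to two series resistors.
R_p = (8.20×2.18)/(8.20+2.18) = 1.722 Ω
R_total = R_p + 1.20 = 1.722 + 1.20 = 2.922 Ω
I = V / R_total = 12.0 / 2.922 = 4.107 A
Voltage across the parallel pair: V_p = I × R_p = 4.107 × 1.722 = 7.072 V
R1 sits across V_p; its power is V_p²/R.
P_R1 = (7.072)² / 8.20 = 6.099 W

6.10 W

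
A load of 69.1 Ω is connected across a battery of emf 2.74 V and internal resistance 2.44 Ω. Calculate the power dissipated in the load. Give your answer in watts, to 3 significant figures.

0.101 W

With r and R in series, I = ε/(r+R); the load dissipates I²R.
I = ε / (r + R) = 2.74 / (2.44 + 69.1) = 0.03830 A
P_load = I² R = (0.03830)² × 69.1 = 0.1014 W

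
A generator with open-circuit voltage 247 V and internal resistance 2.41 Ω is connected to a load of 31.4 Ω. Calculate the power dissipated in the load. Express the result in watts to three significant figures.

The internal resistance and the load are in series, so the same I flows through both; get I from ε/(r+R), then I²R for the load.
I = ε / (r + R) = 247 / (2.41 + 31.4) = 7.306 A
P_load = I² R = (7.306)² × 31.4 = 1676 W

1680 W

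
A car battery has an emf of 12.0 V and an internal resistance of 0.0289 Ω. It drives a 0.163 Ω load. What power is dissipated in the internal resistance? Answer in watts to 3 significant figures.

The source's internal resistance is just another series element carrying I; its dissipation is I²r.
I = ε / (r + R) = 12.0 / (0.0289 + 0.163) = 62.53 A
P_int = I² r = (62.53)² × 0.0289 = 113.0 W

113 W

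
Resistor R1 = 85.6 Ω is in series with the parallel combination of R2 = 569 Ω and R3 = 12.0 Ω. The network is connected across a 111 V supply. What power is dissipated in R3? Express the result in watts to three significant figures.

15.0 W

Collapse R2‖R3 to a single equivalent, reducing the network to two series elements.
R_p = (569×12.0)/(569+12.0) = 11.75 Ω
R_total = 85.6 + 11.75 = 97.35 Ω
I = V / R_total = 111 / 97.35 = 1.140 A
Voltage across the parallel pair: V_p = I × R_p = 1.140 × 11.75 = 13.40 V
With V_p across R3, its power is V_p²/R3.
P_R3 = (13.40)² / 12.0 = 14.96 W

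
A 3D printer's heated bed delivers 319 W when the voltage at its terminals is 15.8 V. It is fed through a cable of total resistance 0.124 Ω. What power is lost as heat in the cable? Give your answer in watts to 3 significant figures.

Line loss is just I²R for the cable — we know both I and R_line directly.
I = P / V = 319 / 15.8 = 20.19 A through the cable.
P_line = I² R_line = (20.19)² × 0.124 = 50.55 W

50.5 W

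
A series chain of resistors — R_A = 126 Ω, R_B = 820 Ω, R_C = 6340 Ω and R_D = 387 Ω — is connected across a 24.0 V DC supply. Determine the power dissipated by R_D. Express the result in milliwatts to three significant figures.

Every series element carries the same I. Get I from the total resistance, then P = I² × R_D.
R_total = 126 + 820 + 6340 + 387 = 7673 Ω
I = V / R_total = 24.0 / 7673 = 0.003128 A
P_R_D = I² × R_D = (0.003128)² × 387 = 0.003786 W

3.79 mW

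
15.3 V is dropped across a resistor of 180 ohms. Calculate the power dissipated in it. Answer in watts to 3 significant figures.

1.30 W

We know the drop across the element and its resistance — P = V²/R, one step.
P = (15.3 V)² / 180 Ω = 1.301 W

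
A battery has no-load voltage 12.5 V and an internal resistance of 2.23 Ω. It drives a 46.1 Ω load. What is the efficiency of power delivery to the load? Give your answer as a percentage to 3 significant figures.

95.4 %

Both r and R carry the same current, so the power split is just the resistance split: η = R/(R+r).
η = R / (R + r) = 46.1 / (46.1 + 2.23) = 0.9539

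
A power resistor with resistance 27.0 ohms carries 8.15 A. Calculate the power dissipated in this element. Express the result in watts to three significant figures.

1790 W

With I and R stated, P = I²R applies in one step.
P = (8.150 A)² × 27.0 Ω = 1793 W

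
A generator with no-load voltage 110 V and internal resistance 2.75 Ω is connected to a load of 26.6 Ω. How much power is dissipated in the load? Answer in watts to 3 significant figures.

Load and internal resistance form a series loop — compute the loop current, then the load power via I²R.
I = ε / (r + R) = 110 / (2.75 + 26.6) = 3.748 A
P_load = I² R = (3.748)² × 26.6 = 373.6 W

374 W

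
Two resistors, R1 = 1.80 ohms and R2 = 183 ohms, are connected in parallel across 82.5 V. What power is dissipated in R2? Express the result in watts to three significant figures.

37.2 W

Every branch has 82.5 V across it, so for R2 the power is simply V²/R.
P_R2 = V² / R2 = (82.5)² / 183 Ω = 37.19 W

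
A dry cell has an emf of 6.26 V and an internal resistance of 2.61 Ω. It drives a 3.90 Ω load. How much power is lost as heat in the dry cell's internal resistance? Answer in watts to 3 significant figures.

The internal resistance carries the same current as the load; P_int = I²r.
I = ε / (r + R) = 6.26 / (2.61 + 3.90) = 0.9616 A
P_int = I² r = (0.9616)² × 2.61 = 2.413 W

2.41 W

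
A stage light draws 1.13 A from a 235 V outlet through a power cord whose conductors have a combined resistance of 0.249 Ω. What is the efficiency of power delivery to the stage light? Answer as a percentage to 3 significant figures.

99.9 %

The power cord carries the full 1.13 A.
P_line = I² R_line = (1.130)² × 0.249 = 0.3179 W
P_source = V I = 235 × 1.130 = 265.5 W; P_load = 265.2 W
η = P_load / P_source = 265.2 / 265.5 = 0.9988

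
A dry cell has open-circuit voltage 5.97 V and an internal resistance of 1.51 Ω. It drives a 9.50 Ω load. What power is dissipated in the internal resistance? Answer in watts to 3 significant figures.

0.444 W

Internal loss is I²r, with I set by the total series resistance r+R.
I = ε / (r + R) = 5.97 / (1.51 + 9.50) = 0.5422 A
P_int = I² r = (0.5422)² × 1.51 = 0.4440 W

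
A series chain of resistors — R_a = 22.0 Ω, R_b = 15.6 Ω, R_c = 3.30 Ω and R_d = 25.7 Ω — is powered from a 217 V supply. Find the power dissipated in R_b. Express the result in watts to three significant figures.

Series elements share the same current, so find I first, then use P = I²R.
R_total = 22.0 + 15.6 + 3.30 + 25.7 = 66.60 Ω
I = V / R_total = 217 / 66.60 = 3.258 A
P_R_b = I² × R_b = (3.258)² × 15.6 = 165.6 W

166 W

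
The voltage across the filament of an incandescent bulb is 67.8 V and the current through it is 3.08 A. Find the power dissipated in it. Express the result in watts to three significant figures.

V and I are known directly — P = V I, no intermediate step needed.
P = 67.8 V × 3.080 A = 208.8 W

209 W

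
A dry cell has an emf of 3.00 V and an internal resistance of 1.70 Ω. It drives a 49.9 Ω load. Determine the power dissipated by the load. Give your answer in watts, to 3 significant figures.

Find the circuit current first, then P = I²R for the load (series elements share I).
I = ε / (r + R) = 3.00 / (1.70 + 49.9) = 0.05814 A
P_load = I² R = (0.05814)² × 49.9 = 0.1687 W

0.169 W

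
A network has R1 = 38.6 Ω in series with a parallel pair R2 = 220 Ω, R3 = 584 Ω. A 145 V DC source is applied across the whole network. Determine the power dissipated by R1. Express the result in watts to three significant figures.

20.6 W

Collapse R2‖R3 to a single equivalent, reducing the network to two series elements.
R_p = (220×584)/(220+584) = 159.8 Ω
R_total = 38.6 + 159.8 = 198.4 Ω
I = V / R_total = 145 / 198.4 = 0.7308 A
The full supply current passes through R1: P = I²R.
P_R1 = (0.7308)² × 38.6 = 20.62 W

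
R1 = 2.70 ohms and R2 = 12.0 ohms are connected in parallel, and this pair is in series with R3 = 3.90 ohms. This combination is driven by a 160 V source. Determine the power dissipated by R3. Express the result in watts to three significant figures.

2680 W

Reduce the parallel combination to a single R_p; the circuit then becomes R_p in series with the remaining resistor.
R_p = (2.70×12.0)/(2.70+12.0) = 2.204 Ω
R_total = R_p + 3.90 = 2.204 + 3.90 = 6.104 Ω
I = V / R_total = 160 / 6.104 = 26.21 A
All the supply current flows through R3; use P = I²R3.
P_R3 = (26.21)² × 3.90 = 2680 W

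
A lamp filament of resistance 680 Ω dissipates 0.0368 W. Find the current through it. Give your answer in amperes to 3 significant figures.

0.00736 A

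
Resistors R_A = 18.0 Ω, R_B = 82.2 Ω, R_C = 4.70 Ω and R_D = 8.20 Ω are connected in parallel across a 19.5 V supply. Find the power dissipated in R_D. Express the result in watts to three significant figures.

Each parallel branch sees the full supply voltage, so P = V²/R applies directly to the target branch.
P_R_D = V² / R_D = (19.5)² / 8.20 Ω = 46.37 W

46.4 W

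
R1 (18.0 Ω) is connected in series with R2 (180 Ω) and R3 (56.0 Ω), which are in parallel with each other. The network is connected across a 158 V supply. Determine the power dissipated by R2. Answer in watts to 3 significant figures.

Collapse R2‖R3 to a single equivalent, reducing the network to two series elements.
R_p = (180×56.0)/(180+56.0) = 42.71 Ω
R_total = 18.0 + 42.71 = 60.71 Ω
I = V / R_total = 158 / 60.71 = 2.602 A
Voltage across the parallel pair: V_p = I × R_p = 2.602 × 42.71 = 111.2 V
R2 sees V_p directly, so P = V_p² / R2.
P_R2 = (111.2)² / 180 = 68.64 W

68.6 W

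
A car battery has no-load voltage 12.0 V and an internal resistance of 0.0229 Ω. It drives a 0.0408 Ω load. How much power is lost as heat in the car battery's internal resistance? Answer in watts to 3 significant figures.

813 W

The source's internal resistance is just another series element carrying I; its dissipation is I²r.
I = ε / (r + R) = 12.0 / (0.0229 + 0.0408) = 188.4 A
P_int = I² r = (188.4)² × 0.0229 = 812.7 W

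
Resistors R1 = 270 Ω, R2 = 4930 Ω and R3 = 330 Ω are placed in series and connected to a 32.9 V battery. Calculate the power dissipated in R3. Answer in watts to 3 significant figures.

The current is common to all series resistors; compute it, then apply P = I²R for the target.
R_total = 270 + 4930 + 330 = 5530 Ω
I = V / R_total = 32.9 / 5530 = 0.005949 A
P_R3 = I² × R3 = (0.005949)² × 330 = 0.01168 W

0.0117 W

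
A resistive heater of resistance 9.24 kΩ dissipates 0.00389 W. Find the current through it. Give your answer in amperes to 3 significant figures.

The two known quantities fix the third via I = √(P / R).
I = √(0.00389 / 9240) = 0.0006488 A

0.000649 A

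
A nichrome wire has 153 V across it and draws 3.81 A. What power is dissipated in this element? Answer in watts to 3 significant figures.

583 W

With V and I both given, power follows immediately from P = V I.
P = 153 V × 3.810 A = 582.9 W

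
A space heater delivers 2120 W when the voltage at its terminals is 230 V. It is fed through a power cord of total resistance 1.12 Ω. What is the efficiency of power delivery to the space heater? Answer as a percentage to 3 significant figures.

I = P / V = 2120 / 230 = 9.217 A through the power cord.
P_line = I² R_line = (9.217)² × 1.12 = 95.16 W
P_source = P_load + P_line = 2120 + 95.16 = 2215 W
η = P_load / P_source = 2120 / 2215 = 0.9570

95.7 %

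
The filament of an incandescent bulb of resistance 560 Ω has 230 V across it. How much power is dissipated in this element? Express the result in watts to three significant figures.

Voltage and resistance are given, so P = V²/R is the one-step route.
P = (230 V)² / 560 Ω = 94.46 W

94.5 W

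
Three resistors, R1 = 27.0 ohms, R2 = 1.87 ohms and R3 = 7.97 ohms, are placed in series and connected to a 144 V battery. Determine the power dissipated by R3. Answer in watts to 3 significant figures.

In a series string the same current flows through every resistor — find that current, then P = I²R for the one we want.
R_total = 27.0 + 1.87 + 7.97 = 36.84 Ω
I = V / R_total = 144 / 36.84 = 3.909 A
P_R3 = I² × R3 = (3.909)² × 7.97 = 121.8 W

122 W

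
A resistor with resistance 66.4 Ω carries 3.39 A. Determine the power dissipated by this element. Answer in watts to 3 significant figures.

763 W

The current through and the resistance of the element are both given; use P = I²R.
P = (3.390 A)² × 66.4 Ω = 763.1 W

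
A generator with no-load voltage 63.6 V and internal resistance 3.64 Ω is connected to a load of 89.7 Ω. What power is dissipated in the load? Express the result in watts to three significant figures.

41.6 W

With r and R in series, I = ε/(r+R); the load dissipates I²R.
I = ε / (r + R) = 63.6 / (3.64 + 89.7) = 0.6814 A
P_load = I² R = (0.6814)² × 89.7 = 41.65 W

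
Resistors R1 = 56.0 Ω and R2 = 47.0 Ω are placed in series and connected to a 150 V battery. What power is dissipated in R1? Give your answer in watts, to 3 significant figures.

119 W

The current is common to all series resistors; compute it, then apply P = I²R for the target.
R_total = 56.0 + 47.0 = 103.0 Ω
I = V / R_total = 150 / 103.0 = 1.456 A
P_R1 = I² × R1 = (1.456)² × 56.0 = 118.8 W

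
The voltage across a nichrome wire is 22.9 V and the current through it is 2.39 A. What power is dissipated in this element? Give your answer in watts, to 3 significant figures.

Both the voltage across and the current through the element are known, so P = V I applies directly.
P = 22.9 V × 2.390 A = 54.73 W

54.7 W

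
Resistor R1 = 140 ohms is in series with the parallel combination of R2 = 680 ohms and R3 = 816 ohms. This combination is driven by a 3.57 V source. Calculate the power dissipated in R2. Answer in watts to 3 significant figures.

0.00988 W

Collapse R2‖R3 to a single equivalent, reducing the network to two series elements.
R_p = (680×816)/(680+816) = 370.9 Ω
R_total = 140 + 370.9 = 510.9 Ω
I = V / R_total = 3.57 / 510.9 = 0.006988 A
Voltage across the parallel pair: V_p = I × R_p = 0.006988 × 370.9 = 2.592 V
R2 sees V_p directly, so P = V_p² / R2.
P_R2 = (2.592)² / 680 = 0.009878 W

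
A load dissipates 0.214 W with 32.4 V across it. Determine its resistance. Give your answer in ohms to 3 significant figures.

The two known quantities fix the third via R = V² / P.
R = (32.4)² / 0.214 = 4905 Ω

4910 Ω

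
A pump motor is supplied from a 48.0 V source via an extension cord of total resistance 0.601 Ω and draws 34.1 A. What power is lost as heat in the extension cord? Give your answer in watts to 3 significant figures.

699 W

The extension cord is a series resistance carrying the load current; its dissipation is I²R_line.
The extension cord carries the full 34.1 A.
P_line = I² R_line = (34.10)² × 0.601 = 698.8 W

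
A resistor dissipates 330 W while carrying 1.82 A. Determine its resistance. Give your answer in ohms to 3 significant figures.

Inverting the appropriate power form: R = P / I².
R = 330 / (1.820)² = 99.63 Ω

99.6 Ω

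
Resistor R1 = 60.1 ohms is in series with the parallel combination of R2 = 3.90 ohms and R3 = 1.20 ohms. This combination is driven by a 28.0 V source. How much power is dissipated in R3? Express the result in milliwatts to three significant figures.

Collapse R2‖R3 to a single equivalent, reducing the network to two series elements.
R_p = (3.90×1.20)/(3.90+1.20) = 0.9176 Ω
R_total = 60.1 + 0.9176 = 61.02 Ω
I = V / R_total = 28.0 / 61.02 = 0.4589 A
Voltage across the parallel pair: V_p = I × R_p = 0.4589 × 0.9176 = 0.4211 V
R3 is across V_p, so use P = V²/R for that branch.
P_R3 = (0.4211)² / 1.20 = 0.1478 W

148 mW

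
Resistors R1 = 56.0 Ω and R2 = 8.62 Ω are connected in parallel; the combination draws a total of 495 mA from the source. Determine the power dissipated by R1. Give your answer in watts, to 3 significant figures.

0.244 W

Parallel branches share V, not I — compute V via R_eq, then use V²/R for the target branch.
1/R_eq = 1/56.0 + 1/8.62 ⇒ R_eq = 7.470 Ω
V = I_total × R_eq = 0.4950 × 7.470 = 3.698 V
P_R1 = V² / R1 = (3.698)² / 56.0 = 0.2442 W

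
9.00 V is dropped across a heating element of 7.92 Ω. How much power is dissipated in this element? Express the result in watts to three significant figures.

We know the drop across the element and its resistance — P = V²/R, one step.
P = (9.00 V)² / 7.92 Ω = 10.23 W

10.2 W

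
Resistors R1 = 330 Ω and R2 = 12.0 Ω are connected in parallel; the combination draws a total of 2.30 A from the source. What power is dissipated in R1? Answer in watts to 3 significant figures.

2.15 W

Parallel branches share V, not I — compute V via R_eq, then use V²/R for the target branch.
1/R_eq = 1/330 + 1/12.0 ⇒ R_eq = 11.58 Ω
V = I_total × R_eq = 2.300 × 11.58 = 26.63 V
P_R1 = V² / R1 = (26.63)² / 330 = 2.149 W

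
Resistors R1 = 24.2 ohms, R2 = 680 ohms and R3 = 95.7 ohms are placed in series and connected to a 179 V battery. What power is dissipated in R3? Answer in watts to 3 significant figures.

The current is common to all series resistors; compute it, then apply P = I²R for the target.
R_total = 24.2 + 680 + 95.7 = 799.9 Ω
I = V / R_total = 179 / 799.9 = 0.2238 A
P_R3 = I² × R3 = (0.2238)² × 95.7 = 4.792 W

4.79 W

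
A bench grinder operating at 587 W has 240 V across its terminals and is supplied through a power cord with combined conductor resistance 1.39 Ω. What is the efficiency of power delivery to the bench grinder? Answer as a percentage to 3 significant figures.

98.6 %

I = P / V = 587 / 240 = 2.446 A through the power cord.
P_line = I² R_line = (2.446)² × 1.39 = 8.315 W
P_source = P_load + P_line = 587.0 + 8.315 = 595.3 W
η = P_load / P_source = 587.0 / 595.3 = 0.9860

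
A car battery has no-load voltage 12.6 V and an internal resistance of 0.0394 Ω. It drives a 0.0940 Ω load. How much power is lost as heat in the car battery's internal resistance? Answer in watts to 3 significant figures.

r is in series with the load, so it carries the full circuit current — the loss in it is I²r.
I = ε / (r + R) = 12.6 / (0.0394 + 0.0940) = 94.45 A
P_int = I² r = (94.45)² × 0.0394 = 351.5 W

352 W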